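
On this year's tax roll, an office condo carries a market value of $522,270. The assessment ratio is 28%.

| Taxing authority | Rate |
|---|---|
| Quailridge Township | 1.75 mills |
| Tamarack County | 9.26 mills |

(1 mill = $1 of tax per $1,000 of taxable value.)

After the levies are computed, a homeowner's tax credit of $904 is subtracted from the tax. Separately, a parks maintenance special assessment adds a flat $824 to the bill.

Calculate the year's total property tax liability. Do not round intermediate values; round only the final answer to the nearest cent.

$1,530.05

Assessed value = $522,270 × 0.28 = $146,235.6
Quailridge Township: $146,235.6 × 0.00175 = $255.9123
Tamarack County: $146,235.6 × 0.00926 = $1,354.141656
Levies subtotal = $1,610.053956
After credit = $1,610.053956 − $904 = $706.053956
Total = $706.053956 + $824 = $1,530.053956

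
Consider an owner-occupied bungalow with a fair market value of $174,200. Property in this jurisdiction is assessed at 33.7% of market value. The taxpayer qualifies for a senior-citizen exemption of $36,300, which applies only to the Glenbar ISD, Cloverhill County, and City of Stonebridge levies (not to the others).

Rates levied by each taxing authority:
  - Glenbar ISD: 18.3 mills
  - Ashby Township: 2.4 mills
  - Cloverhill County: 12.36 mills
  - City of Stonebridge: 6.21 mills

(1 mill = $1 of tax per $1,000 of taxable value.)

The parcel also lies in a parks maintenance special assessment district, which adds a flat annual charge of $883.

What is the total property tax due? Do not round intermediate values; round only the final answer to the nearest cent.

Assessed value = $174,200 × 0.337 = $58,705.4
Glenbar ISD: ($58,705.4 − $36,300) × 0.0183 = $22,405.4 × 0.0183 = $410.01882
Ashby Township: $58,705.4 × 0.0024 = $140.89296
Cloverhill County: ($58,705.4 − $36,300) × 0.01236 = $22,405.4 × 0.01236 = $276.930744
City of Stonebridge: ($58,705.4 − $36,300) × 0.00621 = $22,405.4 × 0.00621 = $139.137534
Levies subtotal = $966.980058
Total = $966.980058 + $883 = $1,849.980058

$1,849.98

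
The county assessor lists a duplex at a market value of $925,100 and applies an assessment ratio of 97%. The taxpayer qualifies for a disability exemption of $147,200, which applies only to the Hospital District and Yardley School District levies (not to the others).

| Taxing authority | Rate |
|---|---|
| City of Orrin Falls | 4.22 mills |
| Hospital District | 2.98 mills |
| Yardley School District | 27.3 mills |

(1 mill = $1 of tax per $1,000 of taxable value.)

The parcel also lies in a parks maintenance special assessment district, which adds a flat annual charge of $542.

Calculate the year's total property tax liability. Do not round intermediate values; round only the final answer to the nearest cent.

Assessed value = $925,100 × 0.97 = $897,347
City of Orrin Falls: $897,347 × 0.00422 = $3,786.80434
Hospital District: ($897,347 − $147,200) × 0.00298 = $750,147 × 0.00298 = $2,235.43806
Yardley School District: ($897,347 − $147,200) × 0.0273 = $750,147 × 0.0273 = $20,479.0131
Levies subtotal = $26,501.2555
Total = $26,501.2555 + $542 = $27,043.2555

$27,043.26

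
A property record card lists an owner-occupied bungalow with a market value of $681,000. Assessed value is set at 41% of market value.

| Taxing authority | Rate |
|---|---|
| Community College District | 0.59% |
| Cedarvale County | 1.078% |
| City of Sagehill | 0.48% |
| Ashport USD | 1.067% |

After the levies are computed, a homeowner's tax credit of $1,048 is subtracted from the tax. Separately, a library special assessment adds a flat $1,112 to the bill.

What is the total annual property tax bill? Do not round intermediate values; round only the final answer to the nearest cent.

$9,040.60

Assessed value = $681,000 × 0.41 = $279,210
Community College District: $279,210 × 0.0059 = $1,647.339
Cedarvale County: $279,210 × 0.01078 = $3,009.8838
City of Sagehill: $279,210 × 0.0048 = $1,340.208
Ashport USD: $279,210 × 0.01067 = $2,979.1707
Levies subtotal = $8,976.6015
After credit = $8,976.6015 − $1,048 = $7,928.6015
Total = $7,928.6015 + $1,112 = $9,040.6015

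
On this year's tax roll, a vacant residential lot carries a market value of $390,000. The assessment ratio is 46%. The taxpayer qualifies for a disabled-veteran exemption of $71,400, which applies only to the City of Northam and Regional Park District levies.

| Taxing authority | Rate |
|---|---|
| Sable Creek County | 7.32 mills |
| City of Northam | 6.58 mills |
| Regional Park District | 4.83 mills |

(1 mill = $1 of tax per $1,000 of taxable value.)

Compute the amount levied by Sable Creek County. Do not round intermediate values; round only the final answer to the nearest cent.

Assessed value = $390,000 × 0.46 = $179,400
Sable Creek County taxable value = $179,400 (exemption does not apply)
Sable Creek County levy = $179,400 × 0.00732 = $1,313.208

$1,313.21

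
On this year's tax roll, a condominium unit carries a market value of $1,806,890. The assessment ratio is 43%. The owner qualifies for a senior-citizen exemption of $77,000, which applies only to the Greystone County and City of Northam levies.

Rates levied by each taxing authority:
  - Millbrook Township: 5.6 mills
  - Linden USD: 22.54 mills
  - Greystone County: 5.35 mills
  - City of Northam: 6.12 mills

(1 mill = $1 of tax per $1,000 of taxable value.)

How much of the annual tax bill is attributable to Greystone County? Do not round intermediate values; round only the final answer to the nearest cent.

$3,744.80

Assessed value = $1,806,890 × 0.43 = $776,962.7
Greystone County taxable value = $776,962.7 − $77,000 = $699,962.7
Greystone County levy = $699,962.7 × 0.00535 = $3,744.800445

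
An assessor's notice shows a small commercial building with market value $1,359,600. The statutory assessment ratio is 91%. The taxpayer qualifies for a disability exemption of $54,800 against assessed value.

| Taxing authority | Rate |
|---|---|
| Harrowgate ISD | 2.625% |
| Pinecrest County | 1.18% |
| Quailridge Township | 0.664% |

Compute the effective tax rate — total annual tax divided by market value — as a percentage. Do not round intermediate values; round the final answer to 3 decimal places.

3.887%

Assessed value = $1,359,600 × 0.91 = $1,237,236
Taxable value = $1,237,236 − $54,800 = $1,182,436
Harrowgate ISD: $1,182,436 × 0.02625 = $31,038.945
Pinecrest County: $1,182,436 × 0.0118 = $13,952.7448
Quailridge Township: $1,182,436 × 0.00664 = $7,851.37504
Total tax = $52,843.06484
Effective rate = $52,843.06484 ÷ $1,359,600 = 3.887% of market value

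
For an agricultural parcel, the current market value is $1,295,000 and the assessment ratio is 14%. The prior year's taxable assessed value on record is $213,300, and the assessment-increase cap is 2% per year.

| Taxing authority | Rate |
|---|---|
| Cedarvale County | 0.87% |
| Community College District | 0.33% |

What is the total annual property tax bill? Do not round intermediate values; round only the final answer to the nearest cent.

$2,175.60

Uncapped assessed value = $1,295,000 × 0.14 = $181,300
Cap limit = $213,300 × 1.02 = $217,566
Taxable assessed value = min($181,300, $217,566) = $181,300 (cap does not bind)
Cedarvale County: $181,300 × 0.0087 = $1,577.31
Community College District: $181,300 × 0.0033 = $598.29
Total = $2,175.6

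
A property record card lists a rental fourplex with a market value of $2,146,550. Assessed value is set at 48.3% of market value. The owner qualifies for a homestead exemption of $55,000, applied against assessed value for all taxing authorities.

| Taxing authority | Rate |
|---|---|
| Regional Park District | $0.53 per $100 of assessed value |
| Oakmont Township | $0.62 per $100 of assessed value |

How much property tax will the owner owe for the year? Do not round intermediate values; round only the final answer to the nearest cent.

Assessed value = $2,146,550 × 0.483 = $1,036,783.65
Taxable value = $1,036,783.65 − $55,000 = $981,783.65
Regional Park District: $981,783.65 × 0.0053 = $5,203.453345
Oakmont Township: $981,783.65 × 0.0062 = $6,087.05863
Total = $5,203.453345 + $6,087.05863 = $11,290.511975

$11,290.51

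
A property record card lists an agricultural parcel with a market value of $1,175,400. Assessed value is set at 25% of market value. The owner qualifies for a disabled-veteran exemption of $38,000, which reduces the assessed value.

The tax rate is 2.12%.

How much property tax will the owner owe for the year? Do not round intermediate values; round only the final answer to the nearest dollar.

Assessed value = $1,175,400 × 0.25 = $293,850
Taxable value = $293,850 − $38,000 = $255,850
Tax = $255,850 × 0.0212 = $5,424.02

$5,424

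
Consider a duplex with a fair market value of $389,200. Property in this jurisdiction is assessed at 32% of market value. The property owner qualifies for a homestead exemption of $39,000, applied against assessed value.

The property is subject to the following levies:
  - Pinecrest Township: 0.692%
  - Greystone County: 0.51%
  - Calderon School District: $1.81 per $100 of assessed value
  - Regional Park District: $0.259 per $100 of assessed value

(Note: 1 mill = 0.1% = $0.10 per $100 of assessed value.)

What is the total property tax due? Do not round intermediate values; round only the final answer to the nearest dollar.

$2,798

Assessed value = $389,200 × 0.32 = $124,544
Taxable value = $124,544 − $39,000 = $85,544
Pinecrest Township: $85,544 × 0.00692 = $591.96448
Greystone County: $85,544 × 0.0051 = $436.2744
Calderon School District: $85,544 × 0.0181 = $1,548.3464
Regional Park District: $85,544 × 0.00259 = $221.55896
Total = $2,798.14424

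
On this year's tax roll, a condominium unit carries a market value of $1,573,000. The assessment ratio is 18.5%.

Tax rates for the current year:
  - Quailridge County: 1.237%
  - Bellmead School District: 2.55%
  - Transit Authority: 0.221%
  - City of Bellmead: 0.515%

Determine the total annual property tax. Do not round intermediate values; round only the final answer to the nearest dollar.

Assessed value = $1,573,000 × 0.185 = $291,005
Quailridge County: $291,005 × 0.01237 = $3,599.73185
Bellmead School District: $291,005 × 0.0255 = $7,420.6275
Transit Authority: $291,005 × 0.00221 = $643.12105
City of Bellmead: $291,005 × 0.00515 = $1,498.67575
Total = $3,599.73185 + $7,420.6275 + $643.12105 + $1,498.67575 = $13,162.15615

$13,162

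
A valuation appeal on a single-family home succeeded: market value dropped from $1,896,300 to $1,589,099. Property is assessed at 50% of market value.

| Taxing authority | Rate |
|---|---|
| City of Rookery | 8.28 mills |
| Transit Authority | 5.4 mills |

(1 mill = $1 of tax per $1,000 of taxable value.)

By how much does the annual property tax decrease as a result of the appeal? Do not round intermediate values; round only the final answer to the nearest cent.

Old assessed value = $1,896,300 × 0.5 = $948,150
New assessed value = $1,589,099 × 0.5 = $794,549.5
Combined rate = 0.00828 + 0.0054 = 0.01368
Old tax = $948,150 × 0.01368 = $12,970.692
New tax = $794,549.5 × 0.01368 = $10,869.43716
Reduction = $12,970.692 − $10,869.43716 = $2,101.25484

$2,101.25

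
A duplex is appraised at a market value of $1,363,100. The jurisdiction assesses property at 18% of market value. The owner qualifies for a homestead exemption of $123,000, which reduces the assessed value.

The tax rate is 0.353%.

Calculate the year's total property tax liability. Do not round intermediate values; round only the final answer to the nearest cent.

$431.92

Assessed value = $1,363,100 × 0.18 = $245,358
Taxable value = $245,358 − $123,000 = $122,358
Tax = $122,358 × 0.00353 = $431.92374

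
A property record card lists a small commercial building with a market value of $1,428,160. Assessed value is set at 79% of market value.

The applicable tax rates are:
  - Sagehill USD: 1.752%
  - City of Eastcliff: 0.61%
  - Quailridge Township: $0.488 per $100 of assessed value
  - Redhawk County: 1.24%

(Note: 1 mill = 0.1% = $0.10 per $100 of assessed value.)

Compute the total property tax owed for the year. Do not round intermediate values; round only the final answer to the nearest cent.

$46,145.28

Assessed value = $1,428,160 × 0.79 = $1,128,246.4
Sagehill USD: $1,128,246.4 × 0.01752 = $19,766.876928
City of Eastcliff: $1,128,246.4 × 0.0061 = $6,882.30304
Quailridge Township: $1,128,246.4 × 0.00488 = $5,505.842432
Redhawk County: $1,128,246.4 × 0.0124 = $13,990.25536
Total = $46,145.27776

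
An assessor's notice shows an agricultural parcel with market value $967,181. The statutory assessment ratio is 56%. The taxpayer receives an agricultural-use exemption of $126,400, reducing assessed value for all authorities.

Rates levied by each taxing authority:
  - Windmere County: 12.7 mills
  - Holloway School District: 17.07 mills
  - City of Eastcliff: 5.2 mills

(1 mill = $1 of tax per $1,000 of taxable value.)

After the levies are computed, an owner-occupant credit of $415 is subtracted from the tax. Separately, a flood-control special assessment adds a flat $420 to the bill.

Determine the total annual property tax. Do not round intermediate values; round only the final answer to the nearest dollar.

$14,525

Assessed value = $967,181 × 0.56 = $541,621.36
Taxable value = $541,621.36 − $126,400 = $415,221.36
Windmere County: $415,221.36 × 0.0127 = $5,273.311272
Holloway School District: $415,221.36 × 0.01707 = $7,087.8286152
City of Eastcliff: $415,221.36 × 0.0052 = $2,159.151072
Levies subtotal = $14,520.2909592
After credit = $14,520.2909592 − $415 = $14,105.2909592
Total = $14,105.2909592 + $420 = $14,525.2909592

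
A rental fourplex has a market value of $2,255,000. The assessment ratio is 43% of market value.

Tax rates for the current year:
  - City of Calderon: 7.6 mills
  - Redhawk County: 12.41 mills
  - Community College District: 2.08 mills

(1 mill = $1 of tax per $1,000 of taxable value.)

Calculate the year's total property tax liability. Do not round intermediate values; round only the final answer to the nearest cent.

Assessed value = $2,255,000 × 0.43 = $969,650
City of Calderon: $969,650 × 0.0076 = $7,369.34
Redhawk County: $969,650 × 0.01241 = $12,033.3565
Community College District: $969,650 × 0.00208 = $2,016.872
Total = $7,369.34 + $12,033.3565 + $2,016.872 = $21,419.5685

$21,419.57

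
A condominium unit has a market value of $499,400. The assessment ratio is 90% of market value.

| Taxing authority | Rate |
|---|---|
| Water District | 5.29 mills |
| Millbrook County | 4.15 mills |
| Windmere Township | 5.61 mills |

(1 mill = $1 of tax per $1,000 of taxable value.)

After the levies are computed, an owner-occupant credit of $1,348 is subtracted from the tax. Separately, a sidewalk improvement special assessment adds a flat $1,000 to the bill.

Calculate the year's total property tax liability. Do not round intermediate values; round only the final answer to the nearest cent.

Assessed value = $499,400 × 0.9 = $449,460
Water District: $449,460 × 0.00529 = $2,377.6434
Millbrook County: $449,460 × 0.00415 = $1,865.259
Windmere Township: $449,460 × 0.00561 = $2,521.4706
Levies subtotal = $6,764.373
After credit = $6,764.373 − $1,348 = $5,416.373
Total = $5,416.373 + $1,000 = $6,416.373

$6,416.37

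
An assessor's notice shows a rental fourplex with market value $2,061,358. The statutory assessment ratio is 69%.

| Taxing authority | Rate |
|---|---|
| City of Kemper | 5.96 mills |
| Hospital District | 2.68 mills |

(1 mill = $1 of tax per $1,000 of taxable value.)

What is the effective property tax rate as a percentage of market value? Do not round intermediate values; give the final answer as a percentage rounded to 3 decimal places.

0.596%

Assessed value = $2,061,358 × 0.69 = $1,422,337.02
City of Kemper: $1,422,337.02 × 0.00596 = $8,477.1286392
Hospital District: $1,422,337.02 × 0.00268 = $3,811.8632136
Total tax = $12,288.9918528
Effective rate = $12,288.9918528 ÷ $2,061,358 = 0.596% of market value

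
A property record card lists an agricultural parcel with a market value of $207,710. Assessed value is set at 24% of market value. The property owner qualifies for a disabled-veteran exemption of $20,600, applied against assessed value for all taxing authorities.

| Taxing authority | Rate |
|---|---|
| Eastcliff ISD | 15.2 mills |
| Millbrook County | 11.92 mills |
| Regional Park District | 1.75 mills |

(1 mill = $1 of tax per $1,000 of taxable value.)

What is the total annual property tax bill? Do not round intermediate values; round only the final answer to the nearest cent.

Assessed value = $207,710 × 0.24 = $49,850.4
Taxable value = $49,850.4 − $20,600 = $29,250.4
Eastcliff ISD: $29,250.4 × 0.0152 = $444.60608
Millbrook County: $29,250.4 × 0.01192 = $348.664768
Regional Park District: $29,250.4 × 0.00175 = $51.1882
Total = $444.60608 + $348.664768 + $51.1882 = $844.459048

$844.46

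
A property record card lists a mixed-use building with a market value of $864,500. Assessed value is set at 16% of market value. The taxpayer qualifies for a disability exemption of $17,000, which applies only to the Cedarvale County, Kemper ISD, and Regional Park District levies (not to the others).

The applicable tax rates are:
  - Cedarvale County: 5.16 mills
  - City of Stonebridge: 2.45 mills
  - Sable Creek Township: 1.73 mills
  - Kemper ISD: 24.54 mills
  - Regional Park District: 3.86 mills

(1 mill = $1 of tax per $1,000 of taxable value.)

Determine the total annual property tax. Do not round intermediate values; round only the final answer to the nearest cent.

$4,649.68

Assessed value = $864,500 × 0.16 = $138,320
Cedarvale County: ($138,320 − $17,000) × 0.00516 = $121,320 × 0.00516 = $626.0112
City of Stonebridge: $138,320 × 0.00245 = $338.884
Sable Creek Township: $138,320 × 0.00173 = $239.2936
Kemper ISD: ($138,320 − $17,000) × 0.02454 = $121,320 × 0.02454 = $2,977.1928
Regional Park District: ($138,320 − $17,000) × 0.00386 = $121,320 × 0.00386 = $468.2952
Total = $4,649.6768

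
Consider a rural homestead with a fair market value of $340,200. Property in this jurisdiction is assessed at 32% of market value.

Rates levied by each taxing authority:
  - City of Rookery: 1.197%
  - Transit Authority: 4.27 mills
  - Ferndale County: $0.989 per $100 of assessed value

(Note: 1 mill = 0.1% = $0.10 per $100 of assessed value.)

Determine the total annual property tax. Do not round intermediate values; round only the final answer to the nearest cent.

$2,844.62

Assessed value = $340,200 × 0.32 = $108,864
City of Rookery: $108,864 × 0.01197 = $1,303.10208
Transit Authority: $108,864 × 0.00427 = $464.84928
Ferndale County: $108,864 × 0.00989 = $1,076.66496
Total = $2,844.61632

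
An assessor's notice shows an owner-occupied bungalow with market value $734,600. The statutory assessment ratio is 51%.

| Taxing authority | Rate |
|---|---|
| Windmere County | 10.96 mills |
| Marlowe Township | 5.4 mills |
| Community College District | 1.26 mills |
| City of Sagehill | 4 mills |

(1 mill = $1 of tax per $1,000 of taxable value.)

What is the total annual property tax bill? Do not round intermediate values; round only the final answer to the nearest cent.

Assessed value = $734,600 × 0.51 = $374,646
Windmere County: $374,646 × 0.01096 = $4,106.12016
Marlowe Township: $374,646 × 0.0054 = $2,023.0884
Community College District: $374,646 × 0.00126 = $472.05396
City of Sagehill: $374,646 × 0.004 = $1,498.584
Total = $4,106.12016 + $2,023.0884 + $472.05396 + $1,498.584 = $8,099.84652

$8,099.85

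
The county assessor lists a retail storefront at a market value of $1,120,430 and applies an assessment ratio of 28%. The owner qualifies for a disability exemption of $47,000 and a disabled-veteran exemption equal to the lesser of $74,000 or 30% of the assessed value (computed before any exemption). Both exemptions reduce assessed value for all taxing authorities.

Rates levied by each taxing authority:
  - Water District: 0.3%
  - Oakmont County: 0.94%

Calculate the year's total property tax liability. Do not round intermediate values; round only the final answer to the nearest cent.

$2,389.73

Assessed value = $1,120,430 × 0.28 = $313,720.4
Disabled-veteran exemption = min($74,000, 30% × $313,720.4) = min($74,000, $94,116.12) = $74,000 (dollar cap binds)
Taxable value = $313,720.4 − $47,000 − $74,000 = $192,720.4
Water District: $192,720.4 × 0.003 = $578.1612
Oakmont County: $192,720.4 × 0.0094 = $1,811.57176
Total = $2,389.73296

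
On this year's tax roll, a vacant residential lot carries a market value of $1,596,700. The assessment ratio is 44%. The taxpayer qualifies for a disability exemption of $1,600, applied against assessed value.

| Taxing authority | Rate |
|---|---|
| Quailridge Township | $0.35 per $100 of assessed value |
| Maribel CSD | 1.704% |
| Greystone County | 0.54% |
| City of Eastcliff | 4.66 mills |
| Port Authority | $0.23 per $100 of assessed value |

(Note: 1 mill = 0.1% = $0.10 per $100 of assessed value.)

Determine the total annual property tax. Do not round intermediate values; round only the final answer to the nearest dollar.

$23,061

Assessed value = $1,596,700 × 0.44 = $702,548
Taxable value = $702,548 − $1,600 = $700,948
Quailridge Township: $700,948 × 0.0035 = $2,453.318
Maribel CSD: $700,948 × 0.01704 = $11,944.15392
Greystone County: $700,948 × 0.0054 = $3,785.1192
City of Eastcliff: $700,948 × 0.00466 = $3,266.41768
Port Authority: $700,948 × 0.0023 = $1,612.1804
Total = $23,061.1892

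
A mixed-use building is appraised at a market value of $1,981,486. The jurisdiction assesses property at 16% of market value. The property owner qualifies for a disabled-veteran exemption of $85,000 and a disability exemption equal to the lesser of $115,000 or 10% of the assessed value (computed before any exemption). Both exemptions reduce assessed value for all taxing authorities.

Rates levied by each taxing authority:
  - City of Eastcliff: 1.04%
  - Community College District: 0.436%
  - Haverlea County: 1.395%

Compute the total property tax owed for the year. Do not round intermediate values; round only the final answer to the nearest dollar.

Assessed value = $1,981,486 × 0.16 = $317,037.76
Disability exemption = min($115,000, 10% × $317,037.76) = min($115,000, $31,703.776) = $31,703.776 (percentage binds)
Taxable value = $317,037.76 − $85,000 − $31,703.776 = $200,333.984
City of Eastcliff: $200,333.984 × 0.0104 = $2,083.4734336
Community College District: $200,333.984 × 0.00436 = $873.45617024
Haverlea County: $200,333.984 × 0.01395 = $2,794.6590768
Total = $5,751.58868064

$5,752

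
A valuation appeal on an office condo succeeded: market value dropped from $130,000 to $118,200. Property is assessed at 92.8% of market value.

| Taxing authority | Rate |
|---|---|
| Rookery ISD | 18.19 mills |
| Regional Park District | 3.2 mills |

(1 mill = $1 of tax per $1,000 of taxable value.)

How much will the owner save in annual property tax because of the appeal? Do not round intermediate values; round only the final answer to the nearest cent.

Old assessed value = $130,000 × 0.928 = $120,640
New assessed value = $118,200 × 0.928 = $109,689.6
Combined rate = 0.01819 + 0.0032 = 0.02139
Old tax = $120,640 × 0.02139 = $2,580.4896
New tax = $109,689.6 × 0.02139 = $2,346.260544
Reduction = $2,580.4896 − $2,346.260544 = $234.229056

$234.23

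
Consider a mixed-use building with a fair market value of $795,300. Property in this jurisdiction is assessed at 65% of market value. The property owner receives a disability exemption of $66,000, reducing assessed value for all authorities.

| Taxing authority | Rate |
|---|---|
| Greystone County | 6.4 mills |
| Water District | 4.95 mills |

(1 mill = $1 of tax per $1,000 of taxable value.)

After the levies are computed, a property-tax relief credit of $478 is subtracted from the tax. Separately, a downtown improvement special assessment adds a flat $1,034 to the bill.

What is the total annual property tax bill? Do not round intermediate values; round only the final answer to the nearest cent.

Assessed value = $795,300 × 0.65 = $516,945
Taxable value = $516,945 − $66,000 = $450,945
Greystone County: $450,945 × 0.0064 = $2,886.048
Water District: $450,945 × 0.00495 = $2,232.17775
Levies subtotal = $5,118.22575
After credit = $5,118.22575 − $478 = $4,640.22575
Total = $4,640.22575 + $1,034 = $5,674.22575

$5,674.23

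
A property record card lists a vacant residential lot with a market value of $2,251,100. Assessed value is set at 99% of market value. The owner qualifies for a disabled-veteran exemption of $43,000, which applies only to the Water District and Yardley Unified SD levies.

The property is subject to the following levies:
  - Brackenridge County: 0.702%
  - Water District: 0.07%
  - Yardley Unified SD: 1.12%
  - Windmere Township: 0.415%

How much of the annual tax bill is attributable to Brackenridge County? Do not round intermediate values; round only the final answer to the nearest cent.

Assessed value = $2,251,100 × 0.99 = $2,228,589
Brackenridge County taxable value = $2,228,589 (exemption does not apply)
Brackenridge County levy = $2,228,589 × 0.00702 = $15,644.69478

$15,644.69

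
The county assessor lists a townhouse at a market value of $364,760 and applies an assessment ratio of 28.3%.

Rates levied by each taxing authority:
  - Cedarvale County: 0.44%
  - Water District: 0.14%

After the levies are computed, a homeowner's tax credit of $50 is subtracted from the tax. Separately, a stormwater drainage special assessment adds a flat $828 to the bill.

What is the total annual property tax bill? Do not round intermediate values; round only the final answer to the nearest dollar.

$1,377

Assessed value = $364,760 × 0.283 = $103,227.08
Cedarvale County: $103,227.08 × 0.0044 = $454.199152
Water District: $103,227.08 × 0.0014 = $144.517912
Levies subtotal = $598.717064
After credit = $598.717064 − $50 = $548.717064
Total = $548.717064 + $828 = $1,376.717064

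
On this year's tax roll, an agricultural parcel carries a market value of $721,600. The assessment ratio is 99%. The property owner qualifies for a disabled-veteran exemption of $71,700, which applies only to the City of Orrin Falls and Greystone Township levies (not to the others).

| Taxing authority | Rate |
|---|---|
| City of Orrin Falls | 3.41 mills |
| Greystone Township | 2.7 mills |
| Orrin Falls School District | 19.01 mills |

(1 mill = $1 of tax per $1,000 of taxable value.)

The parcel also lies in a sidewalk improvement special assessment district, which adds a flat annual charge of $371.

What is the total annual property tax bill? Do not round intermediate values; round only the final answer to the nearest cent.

Assessed value = $721,600 × 0.99 = $714,384
City of Orrin Falls: ($714,384 − $71,700) × 0.00341 = $642,684 × 0.00341 = $2,191.55244
Greystone Township: ($714,384 − $71,700) × 0.0027 = $642,684 × 0.0027 = $1,735.2468
Orrin Falls School District: $714,384 × 0.01901 = $13,580.43984
Levies subtotal = $17,507.23908
Total = $17,507.23908 + $371 = $17,878.23908

$17,878.24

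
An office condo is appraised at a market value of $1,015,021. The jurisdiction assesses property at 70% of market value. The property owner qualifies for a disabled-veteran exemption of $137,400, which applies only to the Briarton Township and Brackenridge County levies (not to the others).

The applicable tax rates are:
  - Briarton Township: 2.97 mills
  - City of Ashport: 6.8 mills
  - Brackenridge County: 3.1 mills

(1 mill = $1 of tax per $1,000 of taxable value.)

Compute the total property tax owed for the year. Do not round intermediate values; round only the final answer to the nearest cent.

Assessed value = $1,015,021 × 0.7 = $710,514.7
Briarton Township: ($710,514.7 − $137,400) × 0.00297 = $573,114.7 × 0.00297 = $1,702.150659
City of Ashport: $710,514.7 × 0.0068 = $4,831.49996
Brackenridge County: ($710,514.7 − $137,400) × 0.0031 = $573,114.7 × 0.0031 = $1,776.65557
Total = $8,310.306189

$8,310.31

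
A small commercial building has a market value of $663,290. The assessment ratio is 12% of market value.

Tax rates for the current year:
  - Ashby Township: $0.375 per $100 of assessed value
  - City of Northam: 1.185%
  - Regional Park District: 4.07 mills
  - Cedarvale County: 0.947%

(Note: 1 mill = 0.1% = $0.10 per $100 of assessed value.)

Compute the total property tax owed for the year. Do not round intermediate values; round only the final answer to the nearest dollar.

Assessed value = $663,290 × 0.12 = $79,594.8
Ashby Township: $79,594.8 × 0.00375 = $298.4805
City of Northam: $79,594.8 × 0.01185 = $943.19838
Regional Park District: $79,594.8 × 0.00407 = $323.950836
Cedarvale County: $79,594.8 × 0.00947 = $753.762756
Total = $2,319.392472

$2,319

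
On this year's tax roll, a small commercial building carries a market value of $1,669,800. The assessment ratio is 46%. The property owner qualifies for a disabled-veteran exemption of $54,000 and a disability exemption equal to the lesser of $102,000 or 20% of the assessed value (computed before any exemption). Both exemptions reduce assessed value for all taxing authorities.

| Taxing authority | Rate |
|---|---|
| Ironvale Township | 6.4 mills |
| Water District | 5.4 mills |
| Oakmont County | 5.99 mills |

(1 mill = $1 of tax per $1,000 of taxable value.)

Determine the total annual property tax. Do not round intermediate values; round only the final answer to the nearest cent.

$10,889.40

Assessed value = $1,669,800 × 0.46 = $768,108
Disability exemption = min($102,000, 20% × $768,108) = min($102,000, $153,621.6) = $102,000 (dollar cap binds)
Taxable value = $768,108 − $54,000 − $102,000 = $612,108
Ironvale Township: $612,108 × 0.0064 = $3,917.4912
Water District: $612,108 × 0.0054 = $3,305.3832
Oakmont County: $612,108 × 0.00599 = $3,666.52692
Total = $10,889.40132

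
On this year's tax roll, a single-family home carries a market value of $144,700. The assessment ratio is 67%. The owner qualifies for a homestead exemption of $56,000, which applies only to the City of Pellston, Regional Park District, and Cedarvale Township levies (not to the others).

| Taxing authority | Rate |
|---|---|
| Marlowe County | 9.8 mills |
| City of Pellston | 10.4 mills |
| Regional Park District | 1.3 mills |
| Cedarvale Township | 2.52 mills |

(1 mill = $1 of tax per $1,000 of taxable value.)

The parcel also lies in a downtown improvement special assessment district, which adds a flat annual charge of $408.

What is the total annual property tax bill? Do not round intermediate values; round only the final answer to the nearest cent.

$1,940.39

Assessed value = $144,700 × 0.67 = $96,949
Marlowe County: $96,949 × 0.0098 = $950.1002
City of Pellston: ($96,949 − $56,000) × 0.0104 = $40,949 × 0.0104 = $425.8696
Regional Park District: ($96,949 − $56,000) × 0.0013 = $40,949 × 0.0013 = $53.2337
Cedarvale Township: ($96,949 − $56,000) × 0.00252 = $40,949 × 0.00252 = $103.19148
Levies subtotal = $1,532.39498
Total = $1,532.39498 + $408 = $1,940.39498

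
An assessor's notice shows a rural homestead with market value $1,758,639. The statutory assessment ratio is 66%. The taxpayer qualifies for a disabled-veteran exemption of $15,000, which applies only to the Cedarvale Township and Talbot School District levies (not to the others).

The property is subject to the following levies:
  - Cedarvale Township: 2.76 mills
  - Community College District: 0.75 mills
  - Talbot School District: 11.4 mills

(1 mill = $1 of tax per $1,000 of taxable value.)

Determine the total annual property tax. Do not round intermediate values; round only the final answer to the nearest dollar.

Assessed value = $1,758,639 × 0.66 = $1,160,701.74
Cedarvale Township: ($1,160,701.74 − $15,000) × 0.00276 = $1,145,701.74 × 0.00276 = $3,162.1368024
Community College District: $1,160,701.74 × 0.00075 = $870.526305
Talbot School District: ($1,160,701.74 − $15,000) × 0.0114 = $1,145,701.74 × 0.0114 = $13,060.999836
Total = $17,093.6629434

$17,094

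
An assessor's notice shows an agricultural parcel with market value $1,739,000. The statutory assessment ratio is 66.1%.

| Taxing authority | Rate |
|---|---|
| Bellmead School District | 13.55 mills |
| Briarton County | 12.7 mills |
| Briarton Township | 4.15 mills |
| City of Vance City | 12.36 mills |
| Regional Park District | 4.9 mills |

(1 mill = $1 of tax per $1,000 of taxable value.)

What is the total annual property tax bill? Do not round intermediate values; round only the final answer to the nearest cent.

$54,784.17

Assessed value = $1,739,000 × 0.661 = $1,149,479
Bellmead School District: $1,149,479 × 0.01355 = $15,575.44045
Briarton County: $1,149,479 × 0.0127 = $14,598.3833
Briarton Township: $1,149,479 × 0.00415 = $4,770.33785
City of Vance City: $1,149,479 × 0.01236 = $14,207.56044
Regional Park District: $1,149,479 × 0.0049 = $5,632.4471
Total = $15,575.44045 + $14,598.3833 + $4,770.33785 + $14,207.56044 + $5,632.4471 = $54,784.16914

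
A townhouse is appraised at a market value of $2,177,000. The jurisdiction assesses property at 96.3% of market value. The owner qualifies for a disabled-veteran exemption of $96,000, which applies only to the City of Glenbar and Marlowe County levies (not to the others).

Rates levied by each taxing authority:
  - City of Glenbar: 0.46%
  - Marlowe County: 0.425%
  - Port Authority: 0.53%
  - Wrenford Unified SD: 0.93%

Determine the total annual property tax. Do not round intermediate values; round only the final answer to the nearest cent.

Assessed value = $2,177,000 × 0.963 = $2,096,451
City of Glenbar: ($2,096,451 − $96,000) × 0.0046 = $2,000,451 × 0.0046 = $9,202.0746
Marlowe County: ($2,096,451 − $96,000) × 0.00425 = $2,000,451 × 0.00425 = $8,501.91675
Port Authority: $2,096,451 × 0.0053 = $11,111.1903
Wrenford Unified SD: $2,096,451 × 0.0093 = $19,496.9943
Total = $48,312.17595

$48,312.18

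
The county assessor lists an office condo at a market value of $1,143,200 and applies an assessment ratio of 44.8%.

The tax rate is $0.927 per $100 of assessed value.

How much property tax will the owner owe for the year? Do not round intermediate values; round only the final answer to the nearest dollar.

$4,748

Assessed value = $1,143,200 × 0.448 = $512,153.6
Tax = $512,153.6 × 0.00927 = $4,747.663872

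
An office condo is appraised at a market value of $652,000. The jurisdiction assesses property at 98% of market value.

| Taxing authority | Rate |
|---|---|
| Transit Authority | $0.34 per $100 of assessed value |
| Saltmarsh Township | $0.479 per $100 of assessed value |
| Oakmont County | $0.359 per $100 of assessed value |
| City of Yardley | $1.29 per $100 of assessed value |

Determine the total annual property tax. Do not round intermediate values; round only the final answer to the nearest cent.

Assessed value = $652,000 × 0.98 = $638,960
Transit Authority: $638,960 × 0.0034 = $2,172.464
Saltmarsh Township: $638,960 × 0.00479 = $3,060.6184
Oakmont County: $638,960 × 0.00359 = $2,293.8664
City of Yardley: $638,960 × 0.0129 = $8,242.584
Total = $2,172.464 + $3,060.6184 + $2,293.8664 + $8,242.584 = $15,769.5328

$15,769.53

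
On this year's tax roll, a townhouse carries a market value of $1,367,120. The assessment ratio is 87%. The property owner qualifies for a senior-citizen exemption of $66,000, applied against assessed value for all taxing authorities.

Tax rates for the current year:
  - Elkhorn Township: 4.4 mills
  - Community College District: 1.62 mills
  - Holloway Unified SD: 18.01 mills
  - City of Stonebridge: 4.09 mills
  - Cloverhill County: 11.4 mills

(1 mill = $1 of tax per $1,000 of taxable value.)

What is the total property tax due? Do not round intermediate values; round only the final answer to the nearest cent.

$44,396.55

Assessed value = $1,367,120 × 0.87 = $1,189,394.4
Taxable value = $1,189,394.4 − $66,000 = $1,123,394.4
Elkhorn Township: $1,123,394.4 × 0.0044 = $4,942.93536
Community College District: $1,123,394.4 × 0.00162 = $1,819.898928
Holloway Unified SD: $1,123,394.4 × 0.01801 = $20,232.333144
City of Stonebridge: $1,123,394.4 × 0.00409 = $4,594.683096
Cloverhill County: $1,123,394.4 × 0.0114 = $12,806.69616
Total = $4,942.93536 + $1,819.898928 + $20,232.333144 + $4,594.683096 + $12,806.69616 = $44,396.546688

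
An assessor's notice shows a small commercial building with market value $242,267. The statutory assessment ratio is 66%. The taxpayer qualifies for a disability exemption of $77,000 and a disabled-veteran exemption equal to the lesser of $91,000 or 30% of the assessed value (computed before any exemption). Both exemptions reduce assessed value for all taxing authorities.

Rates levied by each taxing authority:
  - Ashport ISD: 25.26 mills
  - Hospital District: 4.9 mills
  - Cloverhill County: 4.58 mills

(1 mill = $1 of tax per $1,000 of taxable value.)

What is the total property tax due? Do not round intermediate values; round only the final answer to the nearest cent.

$1,213.38

Assessed value = $242,267 × 0.66 = $159,896.22
Disabled-veteran exemption = min($91,000, 30% × $159,896.22) = min($91,000, $47,968.866) = $47,968.866 (percentage binds)
Taxable value = $159,896.22 − $77,000 − $47,968.866 = $34,927.354
Ashport ISD: $34,927.354 × 0.02526 = $882.26496204
Hospital District: $34,927.354 × 0.0049 = $171.1440346
Cloverhill County: $34,927.354 × 0.00458 = $159.96728132
Total = $1,213.37627796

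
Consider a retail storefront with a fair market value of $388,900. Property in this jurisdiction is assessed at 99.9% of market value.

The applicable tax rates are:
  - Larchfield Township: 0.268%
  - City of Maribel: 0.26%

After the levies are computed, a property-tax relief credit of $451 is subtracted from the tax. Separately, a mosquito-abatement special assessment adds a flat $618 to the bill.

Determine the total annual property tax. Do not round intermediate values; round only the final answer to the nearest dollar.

Assessed value = $388,900 × 0.999 = $388,511.1
Larchfield Township: $388,511.1 × 0.00268 = $1,041.209748
City of Maribel: $388,511.1 × 0.0026 = $1,010.12886
Levies subtotal = $2,051.338608
After credit = $2,051.338608 − $451 = $1,600.338608
Total = $1,600.338608 + $618 = $2,218.338608

$2,218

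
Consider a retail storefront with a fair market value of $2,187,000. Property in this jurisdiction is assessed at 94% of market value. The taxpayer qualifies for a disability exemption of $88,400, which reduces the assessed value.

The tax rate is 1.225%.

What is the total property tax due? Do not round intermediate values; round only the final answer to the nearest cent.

$24,100.41

Assessed value = $2,187,000 × 0.94 = $2,055,780
Taxable value = $2,055,780 − $88,400 = $1,967,380
Tax = $1,967,380 × 0.01225 = $24,100.405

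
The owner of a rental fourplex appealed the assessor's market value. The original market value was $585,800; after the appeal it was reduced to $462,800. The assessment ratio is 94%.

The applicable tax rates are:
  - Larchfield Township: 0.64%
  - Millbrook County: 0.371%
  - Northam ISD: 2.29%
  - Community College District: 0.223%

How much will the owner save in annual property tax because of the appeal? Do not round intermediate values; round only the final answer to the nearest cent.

Old assessed value = $585,800 × 0.94 = $550,652
New assessed value = $462,800 × 0.94 = $435,032
Combined rate = 0.0064 + 0.00371 + 0.0229 + 0.00223 = 0.03524
Old tax = $550,652 × 0.03524 = $19,404.97648
New tax = $435,032 × 0.03524 = $15,330.52768
Reduction = $19,404.97648 − $15,330.52768 = $4,074.4488

$4,074.45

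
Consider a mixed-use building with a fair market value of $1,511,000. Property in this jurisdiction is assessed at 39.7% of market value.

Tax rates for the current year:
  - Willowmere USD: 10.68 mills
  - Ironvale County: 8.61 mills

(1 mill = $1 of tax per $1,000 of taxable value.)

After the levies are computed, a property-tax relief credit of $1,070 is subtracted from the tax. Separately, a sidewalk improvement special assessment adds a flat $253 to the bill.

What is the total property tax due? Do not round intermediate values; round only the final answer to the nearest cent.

$10,754.43

Assessed value = $1,511,000 × 0.397 = $599,867
Willowmere USD: $599,867 × 0.01068 = $6,406.57956
Ironvale County: $599,867 × 0.00861 = $5,164.85487
Levies subtotal = $11,571.43443
After credit = $11,571.43443 − $1,070 = $10,501.43443
Total = $10,501.43443 + $253 = $10,754.43443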